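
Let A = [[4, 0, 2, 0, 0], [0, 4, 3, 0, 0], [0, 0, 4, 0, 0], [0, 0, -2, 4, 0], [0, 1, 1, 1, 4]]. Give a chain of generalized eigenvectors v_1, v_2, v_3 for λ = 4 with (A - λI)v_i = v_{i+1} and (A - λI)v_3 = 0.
We seek v_1 ∈ ker((A - 4I)^3) \ ker((A - 4I)^2), then set v_{i+1} = (A - 4I) v_i.

One such chain is v_1 = [[0, 0, 1, -1, 0]]^T, v_2 = [[2, 3, 0, -2, 0]]^T, v_3 = [[0, 0, 0, 0, 1]]^T. Check: (A - 4I) v_3 = [[0, 0, 0, 0, 0]]^T = 0.

v_1 = [[0, 0, 1, -1, 0]]^T, v_2 = [[2, 3, 0, -2, 0]]^T, v_3 = [[0, 0, 0, 0, 1]]^T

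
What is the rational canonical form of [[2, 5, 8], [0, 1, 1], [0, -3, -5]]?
The invariant factors of A (the non-unit diagonal entries of the Smith normal form of xI - A over ℚ[x]) are (x - 2)(x^2 + 4x - 2), each dividing the next. The characteristic polynomial is their product, (x - 2)(x^2 + 4x - 2).

The rational canonical form is the block-diagonal matrix of companion matrices C(f_i):
R = [[0, 0, -4], [1, 0, 10], [0, 1, -2]].

Note the characteristic polynomial does not split into linear factors over ℚ, so A has no Jordan form over ℚ; the rational canonical form exists over any field.

R = [[0, 0, -4], [1, 0, 10], [0, 1, -2]]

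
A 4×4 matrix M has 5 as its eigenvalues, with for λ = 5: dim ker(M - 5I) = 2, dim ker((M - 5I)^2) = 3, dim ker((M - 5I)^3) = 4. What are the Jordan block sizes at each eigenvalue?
Jordan blocks: (5, 3), (5, 1)

λ = 5: successive nullity increments [2, 1, 1] count blocks of size ≥ k; block sizes are [3, 1].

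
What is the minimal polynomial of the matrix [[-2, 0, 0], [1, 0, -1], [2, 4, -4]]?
m_A(x) = (x + 2)^2

The characteristic polynomial factors as (x + 2)^3. The minimal polynomial is ∏(x - λ)^{k_λ} where k_λ is the size of the largest Jordan block at λ.

For λ = -2: rank(A + 2I) = 1, and the largest Jordan block has size 2 (the smallest k with rank((A + 2I)^k) = rank((A + 2I)^(k+1))).

So m_A(x) = (x + 2)^2.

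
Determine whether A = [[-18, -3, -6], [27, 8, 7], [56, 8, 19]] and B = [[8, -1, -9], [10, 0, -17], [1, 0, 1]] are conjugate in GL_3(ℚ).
Two matrices over a field are similar if and only if they have the same invariant factors.

Both A and B have characteristic polynomial (x - 3)^3 and minimal polynomial (x - 3)^3. Computing further, both have invariant factors (x - 3)^3. Hence A and B are similar.

Yes.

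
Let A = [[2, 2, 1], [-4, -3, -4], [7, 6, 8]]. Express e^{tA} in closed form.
e^{tA} = [[(t + 1)*e^{t}, 2*t*e^{t}, t*e^{t}], [-e^{5*t} + e^{t}, (2 - e^{4*t})*e^{t}, -e^{5*t} + e^{t}], [(-t + 2*e^{4*t} - 2)*e^{t}, 2*(-t + e^{4*t} - 1)*e^{t}, (-t + 2*e^{4*t} - 1)*e^{t}]]

A has Jordan form J = [[1, 1, 0], [0, 1, 0], [0, 0, 5]] with A = PJP^{-1}, so e^{tA} = P e^{tJ} P^{-1}.

For a Jordan block J_k(λ), e^{tJ_k(λ)} = e^{λt} · (I + tN + t^2 N^2/2! + ... + t^{k-1} N^{k-1}/(k-1)!) where N is the nilpotent superdiagonal part.

Assembling the blocks and conjugating back gives the entries of e^{tA} as shown above.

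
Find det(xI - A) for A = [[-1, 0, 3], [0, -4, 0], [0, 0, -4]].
xI - A = [[x + 1, 0, -3], [0, x + 4, 0], [0, 0, x + 4]].

Expanding det(xI - A) along the first row:
det(xI - A) = + (x + 1)·det([[x + 4, 0], [0, x + 4]]) - (0)·det([[0, 0], [0, x + 4]]) + (-3)·det([[0, x + 4], [0, 0]]).

Evaluating gives χ_A(x) = x^3 + 9x^2 + 24x + 16 = (x + 1)(x + 4)^2.

χ_A(x) = (x + 1)(x + 4)^2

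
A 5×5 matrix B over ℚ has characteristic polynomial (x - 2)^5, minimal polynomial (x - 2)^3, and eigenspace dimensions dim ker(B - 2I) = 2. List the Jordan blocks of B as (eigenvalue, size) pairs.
Jordan blocks: (2, 3), (2, 2)

λ = 2: algebraic multiplicity 5 (exponent in χ_B), largest block size 3 (exponent in m_B), 2 blocks (geometric multiplicity). These force block sizes [3, 2].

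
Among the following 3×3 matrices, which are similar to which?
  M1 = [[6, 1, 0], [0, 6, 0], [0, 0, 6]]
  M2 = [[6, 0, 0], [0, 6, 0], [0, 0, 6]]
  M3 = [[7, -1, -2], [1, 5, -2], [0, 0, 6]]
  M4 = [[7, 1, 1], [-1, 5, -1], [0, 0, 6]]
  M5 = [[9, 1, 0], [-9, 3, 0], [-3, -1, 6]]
Characteristic polynomials: χ_{M1} = (x - 6)^3, χ_{M2} = (x - 6)^3, χ_{M3} = (x - 6)^3, χ_{M4} = (x - 6)^3, χ_{M5} = (x - 6)^3.

{M1, M3, M4, M5}: invariant factors x - 6, (x - 6)^2.

{M2}: invariant factors x - 6, x - 6, x - 6.

Matrices are similar if and only if their invariant-factor lists agree; the partition into similarity classes is {M1, M3, M4, M5}, {M2}.

2 classes: {M1, M3, M4, M5}, {M2}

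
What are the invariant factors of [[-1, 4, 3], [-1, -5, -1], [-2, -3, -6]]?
The Jordan structure of A has elementary divisors (x + 4)^3. Arranging the block sizes at each eigenvalue in decreasing order and taking row products gives the invariant factors.

Invariant factors (smallest first, each dividing the next): (x + 4)^3.

Check: the last factor (x + 4)^3 is the minimal polynomial, and the product (x + 4)^3 is the characteristic polynomial.

(x + 4)^3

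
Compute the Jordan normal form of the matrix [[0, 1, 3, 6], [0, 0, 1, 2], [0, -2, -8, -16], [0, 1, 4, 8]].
The characteristic polynomial is det(xI - A) = x^4, so the eigenvalues are 0 (algebraic multiplicity 4).

For λ = 0: rank(A) = 2, rank(A^2) = 1, rank(A^3) = 0. The eigenspace has dimension 4 - 2 = 2, so there are 2 Jordan blocks; the rank sequence gives block sizes [3, 1].

Assembling the blocks gives the Jordan form J above.

J = [[0, 1, 0, 0], [0, 0, 1, 0], [0, 0, 0, 0], [0, 0, 0, 0]]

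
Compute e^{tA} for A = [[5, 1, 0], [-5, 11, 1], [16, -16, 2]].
A has Jordan form J = [[6, 1, 0], [0, 6, 1], [0, 0, 6]] with A = PJP^{-1}, so e^{tA} = P e^{tJ} P^{-1}.

For a Jordan block J_k(λ), e^{tJ_k(λ)} = e^{λt} · (I + tN + t^2 N^2/2! + ... + t^{k-1} N^{k-1}/(k-1)!) where N is the nilpotent superdiagonal part.

Assembling the blocks and conjugating back gives the entries of e^{tA} as shown above.

e^{tA} = [[(-2*t^2 - t + 1)*e^{6*t}, t*(2*t + 1)*e^{6*t}, t^2*e^{6*t}/2], [t*(-2*t - 5)*e^{6*t}, (2*t^2 + 5*t + 1)*e^{6*t}, t*(t + 2)*e^{6*t}/2], [16*t*e^{6*t}, -16*t*e^{6*t}, (1 - 4*t)*e^{6*t}]]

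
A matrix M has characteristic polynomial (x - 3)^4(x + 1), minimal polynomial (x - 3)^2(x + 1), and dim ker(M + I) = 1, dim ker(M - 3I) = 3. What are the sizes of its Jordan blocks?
Jordan blocks: (-1, 1), (3, 2), (3, 1), (3, 1)

λ = -1: algebraic multiplicity 1 (exponent in χ_M), largest block size 1 (exponent in m_M), 1 block (geometric multiplicity). This forces block sizes [1].
λ = 3: algebraic multiplicity 4 (exponent in χ_M), largest block size 2 (exponent in m_M), 3 blocks (geometric multiplicity). These force block sizes [2, 1, 1].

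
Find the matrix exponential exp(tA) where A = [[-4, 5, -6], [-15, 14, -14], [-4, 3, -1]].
A has Jordan form J = [[3, 1, 0], [0, 3, 1], [0, 0, 3]] with A = PJP^{-1}, so e^{tA} = P e^{tJ} P^{-1}.

For a Jordan block J_k(λ), e^{tJ_k(λ)} = e^{λt} · (I + tN + t^2 N^2/2! + ... + t^{k-1} N^{k-1}/(k-1)!) where N is the nilpotent superdiagonal part.

Assembling the blocks and conjugating back gives the entries of e^{tA} as shown above.

e^{tA} = [[(-t^2 - 7*t + 1)*e^{3*t}, t*(t + 5)*e^{3*t}, 2*t*(-t - 3)*e^{3*t}], [t*(-2*t - 15)*e^{3*t}, (2*t^2 + 11*t + 1)*e^{3*t}, 2*t*(-2*t - 7)*e^{3*t}], [t*(-t - 8)*e^{3*t}/2, t*(t + 6)*e^{3*t}/2, (-t^2 - 4*t + 1)*e^{3*t}]]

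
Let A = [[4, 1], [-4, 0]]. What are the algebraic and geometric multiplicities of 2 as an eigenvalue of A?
algebraic multiplicity 2, geometric multiplicity 1

The characteristic polynomial is (x - 2)^2, so the factor x - 2 appears with exponent 2: the algebraic multiplicity is 2.

rank(A - 2I) = 1, so the eigenspace has dimension 2 - 1 = 1: the geometric multiplicity is 1.

Since 1 < 2, A is not diagonalizable.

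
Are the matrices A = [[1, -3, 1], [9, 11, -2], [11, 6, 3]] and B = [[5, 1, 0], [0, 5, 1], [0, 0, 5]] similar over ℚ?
Yes.

Two matrices over a field are similar if and only if they have the same invariant factors.

Both A and B have characteristic polynomial (x - 5)^3 and minimal polynomial (x - 5)^3. Computing further, both have invariant factors (x - 5)^3. Hence A and B are similar.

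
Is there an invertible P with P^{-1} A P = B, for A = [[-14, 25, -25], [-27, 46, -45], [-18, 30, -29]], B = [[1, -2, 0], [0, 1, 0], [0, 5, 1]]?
Two matrices over a field are similar if and only if they have the same invariant factors.

Both A and B have characteristic polynomial (x - 1)^3 and minimal polynomial (x - 1)^2. Computing further, both have invariant factors x - 1, (x - 1)^2. Hence A and B are similar.

Yes.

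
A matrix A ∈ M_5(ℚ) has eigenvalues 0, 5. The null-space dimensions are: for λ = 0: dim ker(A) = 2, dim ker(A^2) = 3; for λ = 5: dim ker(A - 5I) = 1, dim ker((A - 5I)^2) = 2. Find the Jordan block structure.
Jordan blocks: (0, 2), (0, 1), (5, 2)

λ = 0: successive nullity increments [2, 1] count blocks of size ≥ k; block sizes are [2, 1].
λ = 5: successive nullity increments [1, 1] count blocks of size ≥ k; block sizes are [2].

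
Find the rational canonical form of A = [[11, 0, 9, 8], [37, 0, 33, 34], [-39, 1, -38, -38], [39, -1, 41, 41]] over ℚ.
The invariant factors of A (the non-unit diagonal entries of the Smith normal form of xI - A over ℚ[x]) are x - 3, (x - 4)^2(x - 3), each dividing the next. The characteristic polynomial is their product, (x - 4)^2(x - 3)^2.

The rational canonical form is the block-diagonal matrix of companion matrices C(f_i):
R = [[3, 0, 0, 0], [0, 0, 0, 48], [0, 1, 0, -40], [0, 0, 1, 11]].

R = [[3, 0, 0, 0], [0, 0, 0, 48], [0, 1, 0, -40], [0, 0, 1, 11]]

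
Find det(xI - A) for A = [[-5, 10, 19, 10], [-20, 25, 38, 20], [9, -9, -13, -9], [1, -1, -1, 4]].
xI - A = [[x + 5, -10, -19, -10], [20, x - 25, -38, -20], [-9, 9, x + 13, 9], [-1, 1, 1, x - 4]].

Expanding det(xI - A) along the first row:
det(xI - A) = + (x + 5)·det([[x - 25, -38, -20], [9, x + 13, 9], [1, 1, x - 4]]) - (-10)·det([[20, -38, -20], [-9, x + 13, 9], [-1, 1, x - 4]]) + (-19)·det([[20, x - 25, -20], [-9, 9, 9], [-1, 1, x - 4]]) - (-10)·det([[20, x - 25, -38], [-9, 9, x + 13], [-1, 1, 1]]).

Evaluating gives χ_A(x) = x^4 - 11x^3 + 15x^2 + 175x - 500 = (x - 5)^3(x + 4).

χ_A(x) = (x - 5)^3(x + 4)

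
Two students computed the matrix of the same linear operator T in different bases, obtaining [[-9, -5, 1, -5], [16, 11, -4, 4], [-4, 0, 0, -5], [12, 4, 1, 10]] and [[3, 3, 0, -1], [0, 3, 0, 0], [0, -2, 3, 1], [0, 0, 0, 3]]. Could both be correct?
Yes.

Two matrices over a field are similar if and only if they have the same invariant factors.

Both A and B have characteristic polynomial (x - 3)^4 and minimal polynomial (x - 3)^2. Computing further, both have invariant factors (x - 3)^2, (x - 3)^2. Hence A and B are similar.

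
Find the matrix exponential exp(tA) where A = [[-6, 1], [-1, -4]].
A has Jordan form J = [[-5, 1], [0, -5]] with A = PJP^{-1}, so e^{tA} = P e^{tJ} P^{-1}.

For a Jordan block J_k(λ), e^{tJ_k(λ)} = e^{λt} · (I + tN + t^2 N^2/2! + ... + t^{k-1} N^{k-1}/(k-1)!) where N is the nilpotent superdiagonal part.

Assembling the blocks and conjugating back gives the entries of e^{tA} as shown above.

e^{tA} = [[(1 - t)*e^{-5*t}, t*e^{-5*t}], [-t*e^{-5*t}, (t + 1)*e^{-5*t}]]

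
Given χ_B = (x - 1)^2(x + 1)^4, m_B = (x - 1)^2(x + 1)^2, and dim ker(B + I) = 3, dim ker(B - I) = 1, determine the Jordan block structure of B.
Jordan blocks: (-1, 2), (-1, 1), (-1, 1), (1, 2)

λ = -1: algebraic multiplicity 4 (exponent in χ_B), largest block size 2 (exponent in m_B), 3 blocks (geometric multiplicity). These force block sizes [2, 1, 1].
λ = 1: algebraic multiplicity 2 (exponent in χ_B), largest block size 2 (exponent in m_B), 1 block (geometric multiplicity). This forces block sizes [2].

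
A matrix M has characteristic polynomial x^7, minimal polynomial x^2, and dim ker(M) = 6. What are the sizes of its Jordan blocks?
Jordan blocks: (0, 2), (0, 1), (0, 1), (0, 1), (0, 1), (0, 1)

λ = 0: algebraic multiplicity 7 (exponent in χ_M), largest block size 2 (exponent in m_M), 6 blocks (geometric multiplicity). These force block sizes [2, 1, 1, 1, 1, 1].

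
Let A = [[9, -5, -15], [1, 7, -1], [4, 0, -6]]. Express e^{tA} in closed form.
e^{tA} = [[(-15*t*e^{2*t} + 11*e^{2*t} - 10)*e^{2*t}, (-25*t*e^{2*t} + 10*e^{2*t} - 10)*e^{2*t}, (25*t*e^{2*t} - 20*e^{2*t} + 20)*e^{2*t}], [3*t*e^{4*t} - e^{4*t} + e^{2*t}, 5*t*e^{4*t} + e^{2*t}, (-5*t*e^{2*t} + 2*e^{2*t} - 2)*e^{2*t}], [(-6*t*e^{2*t} + 5*e^{2*t} - 5)*e^{2*t}, 5*(-2*t*e^{2*t} + e^{2*t} - 1)*e^{2*t}, (10*t*e^{2*t} - 9*e^{2*t} + 10)*e^{2*t}]]

A has Jordan form J = [[2, 0, 0], [0, 4, 1], [0, 0, 4]] with A = PJP^{-1}, so e^{tA} = P e^{tJ} P^{-1}.

For a Jordan block J_k(λ), e^{tJ_k(λ)} = e^{λt} · (I + tN + t^2 N^2/2! + ... + t^{k-1} N^{k-1}/(k-1)!) where N is the nilpotent superdiagonal part.

Assembling the blocks and conjugating back gives the entries of e^{tA} as shown above.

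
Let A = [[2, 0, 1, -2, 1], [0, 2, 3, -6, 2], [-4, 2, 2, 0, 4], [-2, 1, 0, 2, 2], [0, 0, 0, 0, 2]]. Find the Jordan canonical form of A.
The characteristic polynomial is det(xI - A) = (x - 2)^5, so the eigenvalues are 2 (algebraic multiplicity 5).

For λ = 2: rank(A - 2I) = 3, rank((A - 2I)^2) = 1, rank((A - 2I)^3) = 0. The eigenspace has dimension 5 - 3 = 2, so there are 2 Jordan blocks; the rank sequence gives block sizes [3, 2].

Assembling the blocks gives the Jordan form J above.

J = [[2, 1, 0, 0, 0], [0, 2, 1, 0, 0], [0, 0, 2, 0, 0], [0, 0, 0, 2, 1], [0, 0, 0, 0, 2]]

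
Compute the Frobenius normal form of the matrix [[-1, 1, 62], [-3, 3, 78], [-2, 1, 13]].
R = [[0, 0, 108], [1, 0, -72], [0, 1, 15]]

The invariant factors of A (the non-unit diagonal entries of the Smith normal form of xI - A over ℚ[x]) are (x - 6)^2(x - 3), each dividing the next. The characteristic polynomial is their product, (x - 6)^2(x - 3).

The rational canonical form is the block-diagonal matrix of companion matrices C(f_i):
R = [[0, 0, 108], [1, 0, -72], [0, 1, 15]].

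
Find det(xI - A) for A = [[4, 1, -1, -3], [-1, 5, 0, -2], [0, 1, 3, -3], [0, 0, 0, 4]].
χ_A(x) = (x - 4)^4

xI - A = [[x - 4, -1, 1, 3], [1, x - 5, 0, 2], [0, -1, x - 3, 3], [0, 0, 0, x - 4]].

Expanding det(xI - A) along the first row:
det(xI - A) = + (x - 4)·det([[x - 5, 0, 2], [-1, x - 3, 3], [0, 0, x - 4]]) - (-1)·det([[1, 0, 2], [0, x - 3, 3], [0, 0, x - 4]]) + (1)·det([[1, x - 5, 2], [0, -1, 3], [0, 0, x - 4]]) - (3)·det([[1, x - 5, 0], [0, -1, x - 3], [0, 0, 0]]).

Evaluating gives χ_A(x) = x^4 - 16x^3 + 96x^2 - 256x + 256 = (x - 4)^4.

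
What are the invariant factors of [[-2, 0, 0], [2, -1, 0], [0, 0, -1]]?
x + 1, (x + 1)(x + 2)

The Jordan structure of A has elementary divisors (x + 2), (x + 1), (x + 1). Arranging the block sizes at each eigenvalue in decreasing order and taking row products gives the invariant factors.

Invariant factors (smallest first, each dividing the next): x + 1, (x + 1)(x + 2).

Check: the last factor (x + 1)(x + 2) is the minimal polynomial, and the product (x + 1)^2(x + 2) is the characteristic polynomial.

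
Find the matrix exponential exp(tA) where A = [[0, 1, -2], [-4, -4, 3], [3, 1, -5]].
e^{tA} = [[(-t^2 + 6*t + 2)*e^{-3*t}/2, t*e^{-3*t}, t*(t - 4)*e^{-3*t}/2], [t*(t - 8)*e^{-3*t}/2, (1 - t)*e^{-3*t}, t*(6 - t)*e^{-3*t}/2], [t*(6 - t)*e^{-3*t}/2, t*e^{-3*t}, (t^2 - 4*t + 2)*e^{-3*t}/2]]

A has Jordan form J = [[-3, 1, 0], [0, -3, 1], [0, 0, -3]] with A = PJP^{-1}, so e^{tA} = P e^{tJ} P^{-1}.

For a Jordan block J_k(λ), e^{tJ_k(λ)} = e^{λt} · (I + tN + t^2 N^2/2! + ... + t^{k-1} N^{k-1}/(k-1)!) where N is the nilpotent superdiagonal part.

Assembling the blocks and conjugating back gives the entries of e^{tA} as shown above.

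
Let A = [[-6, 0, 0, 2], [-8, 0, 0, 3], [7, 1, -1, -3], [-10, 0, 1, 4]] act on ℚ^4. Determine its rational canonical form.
R = [[0, 0, 0, 2], [1, 0, 0, 3], [0, 1, 0, -1], [0, 0, 1, -3]]

The invariant factors of A (the non-unit diagonal entries of the Smith normal form of xI - A over ℚ[x]) are (x - 1)(x + 1)^2(x + 2), each dividing the next. The characteristic polynomial is their product, (x - 1)(x + 1)^2(x + 2).

The rational canonical form is the block-diagonal matrix of companion matrices C(f_i):
R = [[0, 0, 0, 2], [1, 0, 0, 3], [0, 1, 0, -1], [0, 0, 1, -3]].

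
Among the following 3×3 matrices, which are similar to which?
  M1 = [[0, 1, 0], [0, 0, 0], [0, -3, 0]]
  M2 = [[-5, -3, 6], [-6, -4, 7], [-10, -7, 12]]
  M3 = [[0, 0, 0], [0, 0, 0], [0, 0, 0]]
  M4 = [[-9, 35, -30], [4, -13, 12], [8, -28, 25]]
4 classes: {M1}, {M2}, {M3}, {M4}

Characteristic polynomials: χ_{M1} = x^3, χ_{M2} = (x - 1)^3, χ_{M3} = x^3, χ_{M4} = (x - 1)^3.

{M1}: invariant factors x, x^2.

{M2}: invariant factors (x - 1)^3.

{M3}: invariant factors x, x, x.

{M4}: invariant factors x - 1, (x - 1)^2.

Matrices are similar if and only if their invariant-factor lists agree; the partition into similarity classes is {M1}, {M2}, {M3}, {M4}.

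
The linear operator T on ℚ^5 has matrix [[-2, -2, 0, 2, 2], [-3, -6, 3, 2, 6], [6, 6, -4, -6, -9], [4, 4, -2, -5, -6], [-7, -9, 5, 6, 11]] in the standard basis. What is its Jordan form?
The characteristic polynomial is det(xI - A) = (x + 1)^4(x + 2), so the eigenvalues are -2 (algebraic multiplicity 1), -1 (algebraic multiplicity 4).

For λ = -2: algebraic multiplicity 1 gives one 1×1 block.

For λ = -1: rank(A + I) = 3, rank((A + I)^2) = 2, rank((A + I)^3) = 1. The eigenspace has dimension 5 - 3 = 2, so there are 2 Jordan blocks; the rank sequence gives block sizes [3, 1].

Assembling the blocks gives the Jordan form J above.

J = [[-2, 0, 0, 0, 0], [0, -1, 1, 0, 0], [0, 0, -1, 1, 0], [0, 0, 0, -1, 0], [0, 0, 0, 0, -1]]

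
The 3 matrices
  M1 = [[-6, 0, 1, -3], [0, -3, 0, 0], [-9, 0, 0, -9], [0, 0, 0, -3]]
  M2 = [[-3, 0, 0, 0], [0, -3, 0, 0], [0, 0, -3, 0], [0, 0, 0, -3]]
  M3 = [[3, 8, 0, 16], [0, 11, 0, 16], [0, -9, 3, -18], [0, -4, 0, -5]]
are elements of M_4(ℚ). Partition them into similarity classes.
3 classes: {M1}, {M2}, {M3}

Characteristic polynomials: χ_{M1} = (x + 3)^4, χ_{M2} = (x + 3)^4, χ_{M3} = (x - 3)^4.

{M1}: invariant factors x + 3, x + 3, (x + 3)^2.

{M2}: invariant factors x + 3, x + 3, x + 3, x + 3.

{M3}: invariant factors x - 3, x - 3, (x - 3)^2.

Matrices are similar if and only if their invariant-factor lists agree; the partition into similarity classes is {M1}, {M2}, {M3}.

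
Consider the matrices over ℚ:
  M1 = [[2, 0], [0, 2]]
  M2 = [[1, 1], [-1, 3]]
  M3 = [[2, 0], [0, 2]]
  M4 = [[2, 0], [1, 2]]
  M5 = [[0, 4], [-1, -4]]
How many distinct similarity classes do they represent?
Characteristic polynomials: χ_{M1} = (x - 2)^2, χ_{M2} = (x - 2)^2, χ_{M3} = (x - 2)^2, χ_{M4} = (x - 2)^2, χ_{M5} = (x + 2)^2.

{M1, M3}: invariant factors x - 2, x - 2.

{M2, M4}: invariant factors (x - 2)^2.

{M5}: invariant factors (x + 2)^2.

Matrices are similar if and only if their invariant-factor lists agree; the partition into similarity classes is {M1, M3}, {M2, M4}, {M5}.

3 classes: {M1, M3}, {M2, M4}, {M5}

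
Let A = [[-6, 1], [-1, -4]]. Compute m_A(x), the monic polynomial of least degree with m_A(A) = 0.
The characteristic polynomial factors as (x + 5)^2. The minimal polynomial is ∏(x - λ)^{k_λ} where k_λ is the size of the largest Jordan block at λ.

For λ = -5: rank(A + 5I) = 1, and the largest Jordan block has size 2 (the smallest k with rank((A + 5I)^k) = rank((A + 5I)^(k+1))).

So m_A(x) = (x + 5)^2.

m_A(x) = (x + 5)^2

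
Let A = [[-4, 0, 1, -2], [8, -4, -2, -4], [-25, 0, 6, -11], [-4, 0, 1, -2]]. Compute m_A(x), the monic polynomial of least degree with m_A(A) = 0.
m_A(x) = x^3(x + 4)

The characteristic polynomial factors as x^3(x + 4). The minimal polynomial is ∏(x - λ)^{k_λ} where k_λ is the size of the largest Jordan block at λ.

For λ = -4: rank(A + 4I) = 3, and the largest Jordan block has size 1 (the smallest k with rank((A + 4I)^k) = rank((A + 4I)^(k+1))).
For λ = 0: rank(A) = 3, and the largest Jordan block has size 3 (the smallest k with rank(A^k) = rank(A^(k+1))).

So m_A(x) = x^3(x + 4).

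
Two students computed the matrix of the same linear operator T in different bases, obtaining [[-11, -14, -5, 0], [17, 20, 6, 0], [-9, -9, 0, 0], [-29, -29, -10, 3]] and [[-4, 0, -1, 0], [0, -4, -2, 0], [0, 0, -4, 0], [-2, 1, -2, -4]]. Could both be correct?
trace(A) = 12 but trace(B) = -16. The trace is a similarity invariant, so A and B are not similar.

No.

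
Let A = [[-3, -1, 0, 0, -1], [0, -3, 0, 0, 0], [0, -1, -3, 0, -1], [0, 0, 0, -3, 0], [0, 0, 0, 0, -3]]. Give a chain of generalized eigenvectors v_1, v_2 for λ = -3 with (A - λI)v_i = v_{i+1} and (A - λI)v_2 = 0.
We seek v_1 ∈ ker((A + 3I)^2) \ ker(A + 3I), then set v_{i+1} = (A + 3I) v_i.

One such chain is v_1 = [[4, 0, -3, 0, 1]]^T, v_2 = [[-1, 0, -1, 0, 0]]^T. Check: (A + 3I) v_2 = [[0, 0, 0, 0, 0]]^T = 0.

v_1 = [[4, 0, -3, 0, 1]]^T, v_2 = [[-1, 0, -1, 0, 0]]^T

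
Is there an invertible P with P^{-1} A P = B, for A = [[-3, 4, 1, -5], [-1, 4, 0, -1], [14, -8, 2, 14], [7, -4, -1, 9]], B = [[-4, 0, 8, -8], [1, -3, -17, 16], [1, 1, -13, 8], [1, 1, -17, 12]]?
No.

trace(A) = 12 but trace(B) = -8. The trace is a similarity invariant, so A and B are not similar.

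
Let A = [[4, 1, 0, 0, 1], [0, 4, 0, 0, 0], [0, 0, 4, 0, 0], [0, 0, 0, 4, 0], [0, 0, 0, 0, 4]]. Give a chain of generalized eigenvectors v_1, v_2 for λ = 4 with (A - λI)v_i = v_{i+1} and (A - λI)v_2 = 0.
v_1 = [[2, 2, 1, 0, -1]]^T, v_2 = [[1, 0, 0, 0, 0]]^T

We seek v_1 ∈ ker((A - 4I)^2) \ ker(A - 4I), then set v_{i+1} = (A - 4I) v_i.

One such chain is v_1 = [[2, 2, 1, 0, -1]]^T, v_2 = [[1, 0, 0, 0, 0]]^T. Check: (A - 4I) v_2 = [[0, 0, 0, 0, 0]]^T = 0.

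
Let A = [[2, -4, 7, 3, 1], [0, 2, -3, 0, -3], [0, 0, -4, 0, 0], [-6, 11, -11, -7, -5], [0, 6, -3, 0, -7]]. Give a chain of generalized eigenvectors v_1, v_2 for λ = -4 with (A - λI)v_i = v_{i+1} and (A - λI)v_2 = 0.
We seek v_1 ∈ ker((A + 4I)^2) \ ker(A + 4I), then set v_{i+1} = (A + 4I) v_i.

One such chain is v_1 = [[0, 1, 0, 1, 2]]^T, v_2 = [[1, 0, 0, -2, 0]]^T. Check: (A + 4I) v_2 = [[0, 0, 0, 0, 0]]^T = 0.

v_1 = [[0, 1, 0, 1, 2]]^T, v_2 = [[1, 0, 0, -2, 0]]^T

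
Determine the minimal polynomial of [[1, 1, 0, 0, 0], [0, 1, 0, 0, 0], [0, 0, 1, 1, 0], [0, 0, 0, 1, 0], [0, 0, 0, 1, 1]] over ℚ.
The characteristic polynomial factors as (x - 1)^5. The minimal polynomial is ∏(x - λ)^{k_λ} where k_λ is the size of the largest Jordan block at λ.

For λ = 1: rank(A - I) = 2, and the largest Jordan block has size 2 (the smallest k with rank((A - I)^k) = rank((A - I)^(k+1))).

So m_A(x) = (x - 1)^2.

m_A(x) = (x - 1)^2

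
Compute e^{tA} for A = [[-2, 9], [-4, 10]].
e^{tA} = [[(1 - 6*t)*e^{4*t}, 9*t*e^{4*t}], [-4*t*e^{4*t}, (6*t + 1)*e^{4*t}]]

A has Jordan form J = [[4, 1], [0, 4]] with A = PJP^{-1}, so e^{tA} = P e^{tJ} P^{-1}.

For a Jordan block J_k(λ), e^{tJ_k(λ)} = e^{λt} · (I + tN + t^2 N^2/2! + ... + t^{k-1} N^{k-1}/(k-1)!) where N is the nilpotent superdiagonal part.

Assembling the blocks and conjugating back gives the entries of e^{tA} as shown above.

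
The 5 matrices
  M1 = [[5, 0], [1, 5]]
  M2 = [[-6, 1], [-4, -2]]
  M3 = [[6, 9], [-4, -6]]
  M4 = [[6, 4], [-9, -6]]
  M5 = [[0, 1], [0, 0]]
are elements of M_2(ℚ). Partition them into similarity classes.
3 classes: {M1}, {M2}, {M3, M4, M5}

Characteristic polynomials: χ_{M1} = (x - 5)^2, χ_{M2} = (x + 4)^2, χ_{M3} = x^2, χ_{M4} = x^2, χ_{M5} = x^2.

{M1}: invariant factors (x - 5)^2.

{M2}: invariant factors (x + 4)^2.

{M3, M4, M5}: invariant factors x^2.

Matrices are similar if and only if their invariant-factor lists agree; the partition into similarity classes is {M1}, {M2}, {M3, M4, M5}.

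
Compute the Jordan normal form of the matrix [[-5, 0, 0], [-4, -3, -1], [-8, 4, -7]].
J = [[-5, 1, 0], [0, -5, 0], [0, 0, -5]]

The characteristic polynomial is det(xI - A) = (x + 5)^3, so the eigenvalues are -5 (algebraic multiplicity 3).

For λ = -5: rank(A + 5I) = 1, rank((A + 5I)^2) = 0. The eigenspace has dimension 3 - 1 = 2, so there are 2 Jordan blocks; the rank sequence gives block sizes [2, 1].

Assembling the blocks gives the Jordan form J above.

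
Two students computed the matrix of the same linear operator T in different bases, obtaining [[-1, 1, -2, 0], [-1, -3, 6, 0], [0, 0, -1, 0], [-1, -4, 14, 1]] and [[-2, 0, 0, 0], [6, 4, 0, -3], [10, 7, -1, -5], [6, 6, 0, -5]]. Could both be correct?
Both have characteristic polynomial (x - 1)(x + 1)(x + 2)^2, but the minimal polynomial of A is (x - 1)(x + 1)(x + 2)^2 while the minimal polynomial of B is (x - 1)(x + 1)(x + 2). The minimal polynomial is a similarity invariant, so A and B are not similar.

No.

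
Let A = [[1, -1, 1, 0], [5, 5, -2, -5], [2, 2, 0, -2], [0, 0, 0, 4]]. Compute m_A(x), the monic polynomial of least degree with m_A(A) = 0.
m_A(x) = (x - 4)(x - 2)^3

The characteristic polynomial factors as (x - 4)(x - 2)^3. The minimal polynomial is ∏(x - λ)^{k_λ} where k_λ is the size of the largest Jordan block at λ.

For λ = 2: rank(A - 2I) = 3, and the largest Jordan block has size 3 (the smallest k with rank((A - 2I)^k) = rank((A - 2I)^(k+1))).
For λ = 4: rank(A - 4I) = 3, and the largest Jordan block has size 1 (the smallest k with rank((A - 4I)^k) = rank((A - 4I)^(k+1))).

So m_A(x) = (x - 4)(x - 2)^3.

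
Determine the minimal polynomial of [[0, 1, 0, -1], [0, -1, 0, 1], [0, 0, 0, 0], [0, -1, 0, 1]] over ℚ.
m_A(x) = x^2

The characteristic polynomial factors as x^4. The minimal polynomial is ∏(x - λ)^{k_λ} where k_λ is the size of the largest Jordan block at λ.

For λ = 0: rank(A) = 1, and the largest Jordan block has size 2 (the smallest k with rank(A^k) = rank(A^(k+1))).

So m_A(x) = x^2.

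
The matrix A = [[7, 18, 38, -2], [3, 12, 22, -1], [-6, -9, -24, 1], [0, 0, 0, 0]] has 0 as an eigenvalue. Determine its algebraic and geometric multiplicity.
algebraic multiplicity 3, geometric multiplicity 1

The characteristic polynomial is x^3(x + 5), so the factor x appears with exponent 3: the algebraic multiplicity is 3.

rank(A) = 3, so the eigenspace has dimension 4 - 3 = 1: the geometric multiplicity is 1.

Since 1 < 3, A is not diagonalizable.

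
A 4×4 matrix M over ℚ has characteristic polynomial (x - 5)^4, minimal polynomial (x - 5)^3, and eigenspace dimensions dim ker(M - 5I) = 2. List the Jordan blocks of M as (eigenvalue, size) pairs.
λ = 5: algebraic multiplicity 4 (exponent in χ_M), largest block size 3 (exponent in m_M), 2 blocks (geometric multiplicity). These force block sizes [3, 1].

Jordan blocks: (5, 3), (5, 1)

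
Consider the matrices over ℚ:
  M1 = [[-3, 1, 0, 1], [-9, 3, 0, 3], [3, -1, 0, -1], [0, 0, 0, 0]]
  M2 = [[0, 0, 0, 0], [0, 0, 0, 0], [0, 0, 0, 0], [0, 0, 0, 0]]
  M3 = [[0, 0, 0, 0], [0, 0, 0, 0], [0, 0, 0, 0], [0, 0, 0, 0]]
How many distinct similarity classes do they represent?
Characteristic polynomials: χ_{M1} = x^4, χ_{M2} = x^4, χ_{M3} = x^4.

{M1}: invariant factors x, x, x^2.

{M2, M3}: invariant factors x, x, x, x.

Matrices are similar if and only if their invariant-factor lists agree; the partition into similarity classes is {M1}, {M2, M3}.

2 classes: {M1}, {M2, M3}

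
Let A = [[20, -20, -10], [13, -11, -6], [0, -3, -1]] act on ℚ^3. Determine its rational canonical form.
R = [[0, 0, -10], [1, 0, -13], [0, 1, 8]]

The invariant factors of A (the non-unit diagonal entries of the Smith normal form of xI - A over ℚ[x]) are (x - 5)(x^2 - 3x - 2), each dividing the next. The characteristic polynomial is their product, (x - 5)(x^2 - 3x - 2).

The rational canonical form is the block-diagonal matrix of companion matrices C(f_i):
R = [[0, 0, -10], [1, 0, -13], [0, 1, 8]].

Note the characteristic polynomial does not split into linear factors over ℚ, so A has no Jordan form over ℚ; the rational canonical form exists over any field.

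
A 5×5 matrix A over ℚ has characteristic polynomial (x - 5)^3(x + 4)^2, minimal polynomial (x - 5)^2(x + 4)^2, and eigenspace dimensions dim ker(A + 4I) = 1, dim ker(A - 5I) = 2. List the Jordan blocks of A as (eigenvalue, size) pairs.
Jordan blocks: (-4, 2), (5, 2), (5, 1)

λ = -4: algebraic multiplicity 2 (exponent in χ_A), largest block size 2 (exponent in m_A), 1 block (geometric multiplicity). This forces block sizes [2].
λ = 5: algebraic multiplicity 3 (exponent in χ_A), largest block size 2 (exponent in m_A), 2 blocks (geometric multiplicity). These force block sizes [2, 1].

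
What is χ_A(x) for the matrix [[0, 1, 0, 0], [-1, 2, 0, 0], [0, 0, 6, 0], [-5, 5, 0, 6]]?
xI - A = [[x, -1, 0, 0], [1, x - 2, 0, 0], [0, 0, x - 6, 0], [5, -5, 0, x - 6]].

Expanding det(xI - A) along the first row:
det(xI - A) = + (x)·det([[x - 2, 0, 0], [0, x - 6, 0], [-5, 0, x - 6]]) - (-1)·det([[1, 0, 0], [0, x - 6, 0], [5, 0, x - 6]]) + (0)·det([[1, x - 2, 0], [0, 0, 0], [5, -5, x - 6]]) - (0)·det([[1, x - 2, 0], [0, 0, x - 6], [5, -5, 0]]).

Evaluating gives χ_A(x) = x^4 - 14x^3 + 61x^2 - 84x + 36 = (x - 6)^2(x - 1)^2.

χ_A(x) = (x - 6)^2(x - 1)^2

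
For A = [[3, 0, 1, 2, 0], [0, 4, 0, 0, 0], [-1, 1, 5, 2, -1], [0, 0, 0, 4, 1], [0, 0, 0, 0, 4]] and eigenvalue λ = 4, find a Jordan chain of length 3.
We seek v_1 ∈ ker((A - 4I)^3) \ ker((A - 4I)^2), then set v_{i+1} = (A - 4I) v_i.

One such chain is v_1 = [[3, 1, 1, 1, 0]]^T, v_2 = [[0, 0, 1, 0, 0]]^T, v_3 = [[1, 0, 1, 0, 0]]^T. Check: (A - 4I) v_3 = [[0, 0, 0, 0, 0]]^T = 0.

v_1 = [[3, 1, 1, 1, 0]]^T, v_2 = [[0, 0, 1, 0, 0]]^T, v_3 = [[1, 0, 1, 0, 0]]^T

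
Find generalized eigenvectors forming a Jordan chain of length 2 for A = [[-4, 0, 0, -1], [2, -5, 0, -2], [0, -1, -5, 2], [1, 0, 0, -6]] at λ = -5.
v_1 = [[-1, -3, 1, -1]]^T, v_2 = [[0, 0, 1, 0]]^T

We seek v_1 ∈ ker((A + 5I)^2) \ ker(A + 5I), then set v_{i+1} = (A + 5I) v_i.

One such chain is v_1 = [[-1, -3, 1, -1]]^T, v_2 = [[0, 0, 1, 0]]^T. Check: (A + 5I) v_2 = [[0, 0, 0, 0]]^T = 0.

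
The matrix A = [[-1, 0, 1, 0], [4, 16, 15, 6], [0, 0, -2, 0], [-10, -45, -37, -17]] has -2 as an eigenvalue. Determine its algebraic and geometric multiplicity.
The characteristic polynomial is (x - 1)(x + 1)(x + 2)^2, so the factor x + 2 appears with exponent 2: the algebraic multiplicity is 2.

rank(A + 2I) = 3, so the eigenspace has dimension 4 - 3 = 1: the geometric multiplicity is 1.

Since 1 < 2, A is not diagonalizable.

algebraic multiplicity 2, geometric multiplicity 1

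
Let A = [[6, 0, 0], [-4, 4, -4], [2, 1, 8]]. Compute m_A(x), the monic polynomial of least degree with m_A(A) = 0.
The characteristic polynomial factors as (x - 6)^3. The minimal polynomial is ∏(x - λ)^{k_λ} where k_λ is the size of the largest Jordan block at λ.

For λ = 6: rank(A - 6I) = 1, and the largest Jordan block has size 2 (the smallest k with rank((A - 6I)^k) = rank((A - 6I)^(k+1))).

So m_A(x) = (x - 6)^2.

m_A(x) = (x - 6)^2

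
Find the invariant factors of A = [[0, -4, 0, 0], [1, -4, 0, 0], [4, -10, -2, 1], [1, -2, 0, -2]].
The Jordan structure of A has elementary divisors (x + 2)^3, (x + 2). Arranging the block sizes at each eigenvalue in decreasing order and taking row products gives the invariant factors.

Invariant factors (smallest first, each dividing the next): x + 2, (x + 2)^3.

Check: the last factor (x + 2)^3 is the minimal polynomial, and the product (x + 2)^4 is the characteristic polynomial.

x + 2, (x + 2)^3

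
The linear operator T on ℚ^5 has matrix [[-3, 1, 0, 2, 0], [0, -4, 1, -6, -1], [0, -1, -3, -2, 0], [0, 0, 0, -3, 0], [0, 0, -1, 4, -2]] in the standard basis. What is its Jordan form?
The characteristic polynomial is det(xI - A) = (x + 3)^5, so the eigenvalues are -3 (algebraic multiplicity 5).

For λ = -3: rank(A + 3I) = 2, rank((A + 3I)^2) = 1, rank((A + 3I)^3) = 0. The eigenspace has dimension 5 - 2 = 3, so there are 3 Jordan blocks; the rank sequence gives block sizes [3, 1, 1].

Assembling the blocks gives the Jordan form J above.

J = [[-3, 1, 0, 0, 0], [0, -3, 1, 0, 0], [0, 0, -3, 0, 0], [0, 0, 0, -3, 0], [0, 0, 0, 0, -3]]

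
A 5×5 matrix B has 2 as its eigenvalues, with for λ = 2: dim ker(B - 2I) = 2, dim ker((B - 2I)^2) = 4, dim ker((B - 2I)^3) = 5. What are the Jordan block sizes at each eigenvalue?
λ = 2: successive nullity increments [2, 2, 1] count blocks of size ≥ k; block sizes are [3, 2].

Jordan blocks: (2, 3), (2, 2)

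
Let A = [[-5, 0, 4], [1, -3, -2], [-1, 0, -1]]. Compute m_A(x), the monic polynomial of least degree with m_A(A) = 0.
The characteristic polynomial factors as (x + 3)^3. The minimal polynomial is ∏(x - λ)^{k_λ} where k_λ is the size of the largest Jordan block at λ.

For λ = -3: rank(A + 3I) = 1, and the largest Jordan block has size 2 (the smallest k with rank((A + 3I)^k) = rank((A + 3I)^(k+1))).

So m_A(x) = (x + 3)^2.

m_A(x) = (x + 3)^2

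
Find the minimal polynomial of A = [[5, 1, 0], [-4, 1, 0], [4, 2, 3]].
m_A(x) = (x - 3)^2

The characteristic polynomial factors as (x - 3)^3. The minimal polynomial is ∏(x - λ)^{k_λ} where k_λ is the size of the largest Jordan block at λ.

For λ = 3: rank(A - 3I) = 1, and the largest Jordan block has size 2 (the smallest k with rank((A - 3I)^k) = rank((A - 3I)^(k+1))).

So m_A(x) = (x - 3)^2.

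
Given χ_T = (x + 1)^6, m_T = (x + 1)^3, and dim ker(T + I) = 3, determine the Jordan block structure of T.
λ = -1: algebraic multiplicity 6 (exponent in χ_T), largest block size 3 (exponent in m_T), 3 blocks (geometric multiplicity). These force block sizes [3, 2, 1].

Jordan blocks: (-1, 3), (-1, 2), (-1, 1)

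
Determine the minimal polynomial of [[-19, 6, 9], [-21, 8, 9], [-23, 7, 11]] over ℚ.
The characteristic polynomial factors as (x - 2)(x + 1)^2. The minimal polynomial is ∏(x - λ)^{k_λ} where k_λ is the size of the largest Jordan block at λ.

For λ = -1: rank(A + I) = 2, and the largest Jordan block has size 2 (the smallest k with rank((A + I)^k) = rank((A + I)^(k+1))).
For λ = 2: rank(A - 2I) = 2, and the largest Jordan block has size 1 (the smallest k with rank((A - 2I)^k) = rank((A - 2I)^(k+1))).

So m_A(x) = (x - 2)(x + 1)^2.

m_A(x) = (x - 2)(x + 1)^2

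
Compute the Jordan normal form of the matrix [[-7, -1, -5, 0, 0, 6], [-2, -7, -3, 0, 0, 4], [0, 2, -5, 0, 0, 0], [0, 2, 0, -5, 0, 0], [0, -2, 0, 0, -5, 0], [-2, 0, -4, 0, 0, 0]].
The characteristic polynomial is det(xI - A) = (x + 4)(x + 5)^5, so the eigenvalues are -5 (algebraic multiplicity 5), -4 (algebraic multiplicity 1).

For λ = -5: rank(A + 5I) = 3, rank((A + 5I)^2) = 2, rank((A + 5I)^3) = 1. The eigenspace has dimension 6 - 3 = 3, so there are 3 Jordan blocks; the rank sequence gives block sizes [3, 1, 1].

For λ = -4: algebraic multiplicity 1 gives one 1×1 block.

Assembling the blocks gives the Jordan form J above.

J = [[-5, 1, 0, 0, 0, 0], [0, -5, 1, 0, 0, 0], [0, 0, -5, 0, 0, 0], [0, 0, 0, -5, 0, 0], [0, 0, 0, 0, -5, 0], [0, 0, 0, 0, 0, -4]]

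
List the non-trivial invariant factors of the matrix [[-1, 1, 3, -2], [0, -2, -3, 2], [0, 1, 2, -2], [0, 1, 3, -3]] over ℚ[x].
x + 1, x + 1, (x + 1)^2

The Jordan structure of A has elementary divisors (x + 1)^2, (x + 1), (x + 1). Arranging the block sizes at each eigenvalue in decreasing order and taking row products gives the invariant factors.

Invariant factors (smallest first, each dividing the next): x + 1, x + 1, (x + 1)^2.

Check: the last factor (x + 1)^2 is the minimal polynomial, and the product (x + 1)^4 is the characteristic polynomial.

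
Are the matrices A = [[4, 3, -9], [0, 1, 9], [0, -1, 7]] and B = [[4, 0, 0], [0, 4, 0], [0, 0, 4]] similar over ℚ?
Both have characteristic polynomial (x - 4)^3, but the minimal polynomial of A is (x - 4)^2 while the minimal polynomial of B is x - 4. The minimal polynomial is a similarity invariant, so A and B are not similar.

No.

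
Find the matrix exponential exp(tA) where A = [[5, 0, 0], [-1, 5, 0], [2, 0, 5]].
A has Jordan form J = [[5, 1, 0], [0, 5, 0], [0, 0, 5]] with A = PJP^{-1}, so e^{tA} = P e^{tJ} P^{-1}.

For a Jordan block J_k(λ), e^{tJ_k(λ)} = e^{λt} · (I + tN + t^2 N^2/2! + ... + t^{k-1} N^{k-1}/(k-1)!) where N is the nilpotent superdiagonal part.

Assembling the blocks and conjugating back gives the entries of e^{tA} as shown above.

e^{tA} = [[e^{5*t}, 0, 0], [-t*e^{5*t}, e^{5*t}, 0], [2*t*e^{5*t}, 0, e^{5*t}]]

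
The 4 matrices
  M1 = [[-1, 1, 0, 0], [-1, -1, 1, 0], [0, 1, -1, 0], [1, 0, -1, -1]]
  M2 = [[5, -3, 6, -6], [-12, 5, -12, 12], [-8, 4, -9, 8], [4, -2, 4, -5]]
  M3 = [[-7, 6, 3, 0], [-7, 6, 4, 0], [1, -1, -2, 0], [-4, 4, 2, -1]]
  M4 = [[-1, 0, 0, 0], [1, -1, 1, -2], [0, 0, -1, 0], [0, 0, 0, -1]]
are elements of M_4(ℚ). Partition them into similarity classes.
Characteristic polynomials: χ_{M1} = (x + 1)^4, χ_{M2} = (x + 1)^4, χ_{M3} = (x + 1)^4, χ_{M4} = (x + 1)^4.

{M1, M3}: invariant factors x + 1, (x + 1)^3.

{M2, M4}: invariant factors x + 1, x + 1, (x + 1)^2.

Matrices are similar if and only if their invariant-factor lists agree; the partition into similarity classes is {M1, M3}, {M2, M4}.

2 classes: {M1, M3}, {M2, M4}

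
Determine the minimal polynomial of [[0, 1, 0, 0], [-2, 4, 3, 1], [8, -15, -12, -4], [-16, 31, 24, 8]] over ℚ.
m_A(x) = x^3

The characteristic polynomial factors as x^4. The minimal polynomial is ∏(x - λ)^{k_λ} where k_λ is the size of the largest Jordan block at λ.

For λ = 0: rank(A) = 2, and the largest Jordan block has size 3 (the smallest k with rank(A^k) = rank(A^(k+1))).

So m_A(x) = x^3.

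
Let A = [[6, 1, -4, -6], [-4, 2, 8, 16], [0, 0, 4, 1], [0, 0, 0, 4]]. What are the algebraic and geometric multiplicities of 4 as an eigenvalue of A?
algebraic multiplicity 4, geometric multiplicity 2

The characteristic polynomial is (x - 4)^4, so the factor x - 4 appears with exponent 4: the algebraic multiplicity is 4.

rank(A - 4I) = 2, so the eigenspace has dimension 4 - 2 = 2: the geometric multiplicity is 2.

Since 2 < 4, A is not diagonalizable.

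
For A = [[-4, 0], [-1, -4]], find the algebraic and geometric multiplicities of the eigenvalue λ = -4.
The characteristic polynomial is (x + 4)^2, so the factor x + 4 appears with exponent 2: the algebraic multiplicity is 2.

rank(A + 4I) = 1, so the eigenspace has dimension 2 - 1 = 1: the geometric multiplicity is 1.

Since 1 < 2, A is not diagonalizable.

algebraic multiplicity 2, geometric multiplicity 1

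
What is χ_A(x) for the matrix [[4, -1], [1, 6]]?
χ_A(x) = (x - 5)^2

xI - A = [[x - 4, 1], [-1, x - 6]].

Expanding det(xI - A) along the first row:
det(xI - A) = + (x - 4)·det([[x - 6]]) - (1)·det([[-1]]).

Evaluating gives χ_A(x) = x^2 - 10x + 25 = (x - 5)^2.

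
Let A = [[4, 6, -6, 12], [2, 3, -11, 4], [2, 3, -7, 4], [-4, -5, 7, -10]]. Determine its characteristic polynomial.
χ_A(x) = (x + 2)^3(x + 4)

xI - A = [[x - 4, -6, 6, -12], [-2, x - 3, 11, -4], [-2, -3, x + 7, -4], [4, 5, -7, x + 10]].

Expanding det(xI - A) along the first row:
det(xI - A) = + (x - 4)·det([[x - 3, 11, -4], [-3, x + 7, -4], [5, -7, x + 10]]) - (-6)·det([[-2, 11, -4], [-2, x + 7, -4], [4, -7, x + 10]]) + (6)·det([[-2, x - 3, -4], [-2, -3, -4], [4, 5, x + 10]]) - (-12)·det([[-2, x - 3, 11], [-2, -3, x + 7], [4, 5, -7]]).

Evaluating gives χ_A(x) = x^4 + 10x^3 + 36x^2 + 56x + 32 = (x + 2)^3(x + 4).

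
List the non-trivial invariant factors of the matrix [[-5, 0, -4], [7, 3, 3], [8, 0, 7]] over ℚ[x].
The Jordan structure of A has elementary divisors (x + 1), (x - 3)^2. Arranging the block sizes at each eigenvalue in decreasing order and taking row products gives the invariant factors.

Invariant factors (smallest first, each dividing the next): (x - 3)^2(x + 1).

Check: the last factor (x - 3)^2(x + 1) is the minimal polynomial, and the product (x - 3)^2(x + 1) is the characteristic polynomial.

(x - 3)^2(x + 1)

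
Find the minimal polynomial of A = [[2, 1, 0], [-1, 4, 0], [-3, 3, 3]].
The characteristic polynomial factors as (x - 3)^3. The minimal polynomial is ∏(x - λ)^{k_λ} where k_λ is the size of the largest Jordan block at λ.

For λ = 3: rank(A - 3I) = 1, and the largest Jordan block has size 2 (the smallest k with rank((A - 3I)^k) = rank((A - 3I)^(k+1))).

So m_A(x) = (x - 3)^2.

m_A(x) = (x - 3)^2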